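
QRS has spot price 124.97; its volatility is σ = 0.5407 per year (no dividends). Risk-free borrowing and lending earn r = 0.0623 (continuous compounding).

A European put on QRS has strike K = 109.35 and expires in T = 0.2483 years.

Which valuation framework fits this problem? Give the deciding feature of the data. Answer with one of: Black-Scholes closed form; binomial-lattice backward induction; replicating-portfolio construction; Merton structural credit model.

Key observation: a European claim on QRS (strike 109.35) — a lognormal (GBM) underlying with constant rate and volatility — has an exact closed-form value; no lattice or capital structure is involved.

framework: Black-Scholes closed form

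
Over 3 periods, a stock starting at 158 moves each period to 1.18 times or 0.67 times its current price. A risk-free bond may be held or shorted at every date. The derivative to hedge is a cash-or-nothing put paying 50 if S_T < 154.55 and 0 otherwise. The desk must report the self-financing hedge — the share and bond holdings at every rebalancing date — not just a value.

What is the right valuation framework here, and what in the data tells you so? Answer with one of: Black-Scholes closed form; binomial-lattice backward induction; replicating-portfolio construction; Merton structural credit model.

framework: replicating-portfolio construction

Key observation: the mandate to exhibit the hedge at every date and state singles out the replicating-portfolio construction on the 3-period tree with factors 1.18 and 0.67 from 158.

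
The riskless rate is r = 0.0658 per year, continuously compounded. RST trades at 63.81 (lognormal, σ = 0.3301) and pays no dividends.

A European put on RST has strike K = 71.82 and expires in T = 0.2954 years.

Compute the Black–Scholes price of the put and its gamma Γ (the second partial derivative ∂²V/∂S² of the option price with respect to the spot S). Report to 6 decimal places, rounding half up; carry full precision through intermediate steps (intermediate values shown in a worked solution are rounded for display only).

price = 8.818952
Γ = 0.031333

σ√T = 0.3301·√0.2954 = 0.179412
d₁ = (ln(S/K) + (r+σ²/2)T) / (σ√T) = (ln(63.81/71.82) + (0.0658+0.3301²/2)·0.2954) / 0.179412 = (-0.118253 + 0.035532) / 0.179412 = -0.461071
d₂ = d₁ − σ√T = -0.461071 − 0.179412 = -0.640482
e^{−rT} = 0.980750
N(−d₁) = 0.677626,  N(−d₂) = 0.739070
Put price V = K·e^{−rT}·N(−d₂) − S·N(−d₁) = 52.058270 − 43.239318 = 8.818952
φ(d₁) = (1/√(2π))·e^{−d₁²/2} = 0.358713
Γ = φ(d₁) / (S·σ·√T) = 0.031333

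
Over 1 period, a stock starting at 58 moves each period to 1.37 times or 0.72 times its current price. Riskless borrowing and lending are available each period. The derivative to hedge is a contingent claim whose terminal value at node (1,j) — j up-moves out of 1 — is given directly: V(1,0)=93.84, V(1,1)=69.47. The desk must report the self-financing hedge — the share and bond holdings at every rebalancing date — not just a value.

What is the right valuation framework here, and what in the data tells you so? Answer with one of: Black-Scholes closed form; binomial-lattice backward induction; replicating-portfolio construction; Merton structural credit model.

Key observation: the deliverable is the dynamic trading strategy on the 1-step tree (spot 58, moves 1.37 and 0.72), so the valuation must go through the node-by-node replicating-portfolio solve.

framework: replicating-portfolio construction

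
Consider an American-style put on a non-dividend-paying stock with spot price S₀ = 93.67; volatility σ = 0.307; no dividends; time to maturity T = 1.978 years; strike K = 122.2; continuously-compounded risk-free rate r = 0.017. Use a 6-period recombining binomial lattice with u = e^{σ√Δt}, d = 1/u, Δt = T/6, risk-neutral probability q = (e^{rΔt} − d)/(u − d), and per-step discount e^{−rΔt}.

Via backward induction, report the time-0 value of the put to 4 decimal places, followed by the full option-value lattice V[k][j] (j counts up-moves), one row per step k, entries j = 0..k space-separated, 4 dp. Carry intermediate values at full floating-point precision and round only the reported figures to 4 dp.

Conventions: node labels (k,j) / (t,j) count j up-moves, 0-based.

price = 34.0114
tree:
34.0114
44.6358 22.5271
56.3592 32.0482 12.1407
66.9996 43.6678 19.4268 4.1317
75.9204 56.3592 29.9625 7.8679 0.0000
83.3995 66.9996 43.6678 14.9823 0.0000 0.0000
89.6700 75.9204 56.3592 28.5300 0.0000 0.0000 0.0000

params: Δt=0.32967 u=1.19276 d=0.83839 q=0.47191 e^(-rΔt)=0.99441
t_6 payoffs: 89.6700 75.9204 56.3592 28.5300 0.0000 0.0000 0.0000
k=5: node(5,0) S=38.8005 payoff=83.3995 vs cont=82.7166 → 83.3995 [stop]  node(5,1) S=55.2004 payoff=66.9996 vs cont=66.3166 → 66.9996 [stop]  node(5,2) S=78.5322 payoff=43.6678 vs cont=42.9848 → 43.6678 [stop]  node(5,3) S=111.7257 payoff=10.4743 vs cont=14.9823 → 14.9823 [wait]  node(5,4) S=158.9492 payoff=0.0000 vs cont=0.0000 → 0.0000 [wait]  node(5,5) S=226.1329 payoff=0.0000 vs cont=0.0000 → 0.0000 [wait]
k=4: node(4,0) S=46.2796 payoff=75.9204 vs cont=75.2374 → 75.9204 [stop]  node(4,1) S=65.8408 payoff=56.3592 vs cont=55.6762 → 56.3592 [stop]  node(4,2) S=93.6700 payoff=28.5300 vs cont=29.9625 → 29.9625 [wait]  node(4,3) S=133.2618 payoff=0.0000 vs cont=7.8679 → 7.8679 [wait]  node(4,4) S=189.5881 payoff=0.0000 vs cont=0.0000 → 0.0000 [wait]
k=3: node(3,0) S=55.2004 payoff=66.9996 vs cont=66.3166 → 66.9996 [stop]  node(3,1) S=78.5322 payoff=43.6678 vs cont=43.6571 → 43.6678 [stop]  node(3,2) S=111.7257 payoff=10.4743 vs cont=19.4268 → 19.4268 [wait]  node(3,3) S=158.9492 payoff=0.0000 vs cont=4.1317 → 4.1317 [wait]
k=2: node(2,0) S=65.8408 payoff=56.3592 vs cont=55.6762 → 56.3592 [stop]  node(2,1) S=93.6700 payoff=28.5300 vs cont=32.0482 → 32.0482 [wait]  node(2,2) S=133.2618 payoff=0.0000 vs cont=12.1407 → 12.1407 [wait]
k=1: node(1,0) S=78.5322 payoff=43.6678 vs cont=44.6358 → 44.6358 [wait]  node(1,1) S=111.7257 payoff=10.4743 vs cont=22.5271 → 22.5271 [wait]
k=0: node(0,0) S=93.6700 payoff=28.5300 vs cont=34.0114 → 34.0114 [wait]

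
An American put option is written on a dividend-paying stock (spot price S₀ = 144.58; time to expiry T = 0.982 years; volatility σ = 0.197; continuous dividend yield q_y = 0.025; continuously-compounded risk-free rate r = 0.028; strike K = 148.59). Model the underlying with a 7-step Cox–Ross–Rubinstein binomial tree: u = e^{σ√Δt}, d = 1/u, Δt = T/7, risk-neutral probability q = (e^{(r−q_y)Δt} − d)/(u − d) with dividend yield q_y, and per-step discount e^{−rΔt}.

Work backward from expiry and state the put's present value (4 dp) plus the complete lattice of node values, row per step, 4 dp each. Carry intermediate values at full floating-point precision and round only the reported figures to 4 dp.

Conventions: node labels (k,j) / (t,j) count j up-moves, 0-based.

Δt=0.14029  u=1.07658  d=0.92887  q=0.48441  discount=0.99608
step 7 (expiry): payoffs max(K−S,0) = 62.3329 48.6166 32.7192 14.2939 0.0000 0.0000 0.0000 0.0000
k=6: (k=6,j=0): S=92.8623, K−S=55.7277, hold=55.4703 ⇒ V=55.7277 exercise | (k=6,j=1): S=107.6290, K−S=40.9610, hold=40.7553 ⇒ V=40.9610 exercise | (k=6,j=2): S=124.7437, K−S=23.8463, hold=23.7005 ⇒ V=23.8463 exercise | (k=6,j=3): S=144.5800, K−S=4.0100, hold=7.3409 ⇒ V=7.3409 continue | (k=6,j=4): S=167.5706, K−S=0.0000, hold=0.0000 ⇒ V=0.0000 continue | (k=6,j=5): S=194.2170, K−S=0.0000, hold=0.0000 ⇒ V=0.0000 continue | (k=6,j=6): S=225.1007, K−S=0.0000, hold=0.0000 ⇒ V=0.0000 continue
k=5: (k=5,j=0): S=99.9734, K−S=48.6166, hold=48.3841 ⇒ V=48.6166 exercise | (k=5,j=1): S=115.8708, K−S=32.7192, hold=32.5424 ⇒ V=32.7192 exercise | (k=5,j=2): S=134.2961, K−S=14.2939, hold=15.7887 ⇒ V=15.7887 continue | (k=5,j=3): S=155.6514, K−S=0.0000, hold=3.7700 ⇒ V=3.7700 continue | (k=5,j=4): S=180.4025, K−S=0.0000, hold=0.0000 ⇒ V=0.0000 continue | (k=5,j=5): S=209.0894, K−S=0.0000, hold=0.0000 ⇒ V=0.0000 continue
k=4: (k=4,j=0): S=107.6290, K−S=40.9610, hold=40.7553 ⇒ V=40.9610 exercise | (k=4,j=1): S=124.7437, K−S=23.8463, hold=24.4218 ⇒ V=24.4218 continue | (k=4,j=2): S=144.5800, K−S=4.0100, hold=9.9277 ⇒ V=9.9277 continue | (k=4,j=3): S=167.5706, K−S=0.0000, hold=1.9362 ⇒ V=1.9362 continue | (k=4,j=4): S=194.2170, K−S=0.0000, hold=0.0000 ⇒ V=0.0000 continue
k=3: (k=3,j=0): S=115.8708, K−S=32.7192, hold=32.8201 ⇒ V=32.8201 continue | (k=3,j=1): S=134.2961, K−S=14.2939, hold=17.3324 ⇒ V=17.3324 continue | (k=3,j=2): S=155.6514, K−S=0.0000, hold=6.0327 ⇒ V=6.0327 continue | (k=3,j=3): S=180.4025, K−S=0.0000, hold=0.9943 ⇒ V=0.9943 continue
k=2: (k=2,j=0): S=124.7437, K−S=23.8463, hold=25.2184 ⇒ V=25.2184 continue | (k=2,j=1): S=144.5800, K−S=4.0100, hold=11.8122 ⇒ V=11.8122 continue | (k=2,j=2): S=167.5706, K−S=0.0000, hold=3.5780 ⇒ V=3.5780 continue
k=1: (k=1,j=0): S=134.2961, K−S=14.2939, hold=18.6509 ⇒ V=18.6509 continue | (k=1,j=1): S=155.6514, K−S=0.0000, hold=7.7928 ⇒ V=7.7928 continue
k=0: (k=0,j=0): S=144.5800, K−S=4.0100, hold=13.3386 ⇒ V=13.3386 continue

price = 13.3386
tree:
13.3386
18.6509 7.7928
25.2184 11.8122 3.5780
32.8201 17.3324 6.0327 0.9943
40.9610 24.4218 9.9277 1.9362 0.0000
48.6166 32.7192 15.7887 3.7700 0.0000 0.0000
55.7277 40.9610 23.8463 7.3409 0.0000 0.0000 0.0000
62.3329 48.6166 32.7192 14.2939 0.0000 0.0000 0.0000 0.0000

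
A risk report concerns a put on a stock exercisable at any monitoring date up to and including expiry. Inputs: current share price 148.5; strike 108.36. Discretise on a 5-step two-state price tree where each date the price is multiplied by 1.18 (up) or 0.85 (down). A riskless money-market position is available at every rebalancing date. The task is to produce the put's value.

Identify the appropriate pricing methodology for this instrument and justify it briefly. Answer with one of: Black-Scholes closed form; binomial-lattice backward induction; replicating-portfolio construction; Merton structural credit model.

Key observation: the put (strike 108.36 on spot 148.5) is American-style on a 5-step discrete price model, so the early-exercise decision at every node requires stepwise backward valuation — a closed form cannot price the exercise right.

framework: binomial-lattice backward induction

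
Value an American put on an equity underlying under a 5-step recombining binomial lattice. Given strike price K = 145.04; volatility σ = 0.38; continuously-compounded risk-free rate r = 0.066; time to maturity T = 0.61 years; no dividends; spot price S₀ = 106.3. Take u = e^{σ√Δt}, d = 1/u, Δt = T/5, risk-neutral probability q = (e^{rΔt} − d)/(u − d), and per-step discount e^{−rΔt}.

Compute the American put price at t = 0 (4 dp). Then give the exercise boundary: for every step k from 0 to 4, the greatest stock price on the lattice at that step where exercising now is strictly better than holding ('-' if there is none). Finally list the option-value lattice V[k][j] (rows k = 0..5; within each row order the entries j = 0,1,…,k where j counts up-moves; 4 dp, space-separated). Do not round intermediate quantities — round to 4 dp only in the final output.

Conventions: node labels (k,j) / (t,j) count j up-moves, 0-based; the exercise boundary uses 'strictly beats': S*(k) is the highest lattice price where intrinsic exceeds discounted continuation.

Δt=0.12200  u=1.14194  d=0.87570  q=0.49723  discount=0.99198
step 5 (expiry): payoffs max(K−S,0) = 90.2984 73.6555 51.9528 23.6518 0.0000 0.0000
step 4: (k=4,j=0): S=62.5116, K−S=82.5284, hold=81.3652 ⇒ V=82.5284 exercise | (k=4,j=1): S=81.5168, K−S=63.5232, hold=62.3601 ⇒ V=63.5232 exercise | (k=4,j=2): S=106.3000, K−S=38.7400, hold=37.5768 ⇒ V=38.7400 exercise | (k=4,j=3): S=138.6180, K−S=6.4220, hold=11.7960 ⇒ V=11.7960 continue | (k=4,j=4): S=180.7615, K−S=0.0000, hold=0.0000 ⇒ V=0.0000 continue  boundary S*=106.3000
step 3: (k=3,j=0): S=71.3845, K−S=73.6555, hold=72.4924 ⇒ V=73.6555 exercise | (k=3,j=1): S=93.0872, K−S=51.9528, hold=50.7896 ⇒ V=51.9528 exercise | (k=3,j=2): S=121.3882, K−S=23.6518, hold=25.1393 ⇒ V=25.1393 continue | (k=3,j=3): S=158.2934, K−S=0.0000, hold=5.8831 ⇒ V=5.8831 continue  boundary S*=93.0872
step 2: (k=2,j=0): S=81.5168, K−S=63.5232, hold=62.3601 ⇒ V=63.5232 exercise | (k=2,j=1): S=106.3000, K−S=38.7400, hold=38.3105 ⇒ V=38.7400 exercise | (k=2,j=2): S=138.6180, K−S=6.4220, hold=15.4397 ⇒ V=15.4397 continue  boundary S*=106.3000
step 1: (k=1,j=0): S=93.0872, K−S=51.9528, hold=50.7896 ⇒ V=51.9528 exercise | (k=1,j=1): S=121.3882, K−S=23.6518, hold=26.9366 ⇒ V=26.9366 continue  boundary S*=93.0872
step 0: (k=0,j=0): S=106.3000, K−S=38.7400, hold=39.1970 ⇒ V=39.1970 continue  boundary S*=-

price = 39.1970
boundary = - 93.0872 106.3000 93.0872 106.3000
tree:
39.1970
51.9528 26.9366
63.5232 38.7400 15.4397
73.6555 51.9528 25.1393 5.8831
82.5284 63.5232 38.7400 11.7960 0.0000
90.2984 73.6555 51.9528 23.6518 0.0000 0.0000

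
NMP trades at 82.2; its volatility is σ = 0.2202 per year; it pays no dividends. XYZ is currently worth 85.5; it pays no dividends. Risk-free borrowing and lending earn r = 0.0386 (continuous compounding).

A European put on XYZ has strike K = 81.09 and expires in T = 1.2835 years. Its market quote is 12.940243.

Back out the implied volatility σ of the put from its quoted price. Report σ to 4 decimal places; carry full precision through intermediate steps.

sigma = 0.4620

At σ = 0.4620 the Black–Scholes value reproduces the quote:
σ√T = 0.462·√1.2835 = 0.523407
d₁ = (ln(S/K) + (r+σ²/2)T) / (σ√T) = (ln(85.5/81.09) + (0.0386+0.462²/2)·1.2835) / 0.523407 = (0.052957 + 0.186521) / 0.523407 = 0.457536
d₂ = d₁ − σ√T = 0.457536 − 0.523407 = -0.065872
e^{−rT} = 0.951664
N(−d₁) = 0.323643,  N(−d₂) = 0.526260
V = K·e^{−rT}·N(−d₂) − S·N(−d₁) = 40.611727 − 27.671484 = 12.940243 (the observed quote) — the price is monotone increasing in volatility, hence this σ is the only solution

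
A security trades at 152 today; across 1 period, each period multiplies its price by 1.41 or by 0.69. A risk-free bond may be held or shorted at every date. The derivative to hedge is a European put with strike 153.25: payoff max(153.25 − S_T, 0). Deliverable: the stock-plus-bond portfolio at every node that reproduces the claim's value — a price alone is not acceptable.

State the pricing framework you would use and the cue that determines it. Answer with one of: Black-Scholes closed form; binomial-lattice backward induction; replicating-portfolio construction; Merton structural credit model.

framework: replicating-portfolio construction

Key observation: the task asks for the hedge itself — share and bond holdings at every node of the 1-period tree on spot 152 with factors 1.41/0.69 — which is exactly what the replicating-portfolio construction produces.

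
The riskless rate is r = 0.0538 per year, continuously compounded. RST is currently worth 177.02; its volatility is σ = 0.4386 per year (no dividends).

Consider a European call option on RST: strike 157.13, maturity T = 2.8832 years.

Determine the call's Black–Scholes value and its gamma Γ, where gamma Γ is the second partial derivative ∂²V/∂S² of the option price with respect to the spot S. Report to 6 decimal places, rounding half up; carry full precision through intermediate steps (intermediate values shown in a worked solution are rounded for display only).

price = 69.345483
Γ = 0.002300

σ√T = 0.4386·√2.8832 = 0.744742
d₁ = (ln(S/K) + (r+σ²/2)T) / (σ√T) = (ln(177.02/157.13) + (0.0538+0.4386²/2)·2.8832) / 0.744742 = (0.119189 + 0.432437) / 0.744742 = 0.740694
d₂ = d₁ − σ√T = 0.740694 − 0.744742 = -0.004049
e^{−rT} = 0.856316
N(d₁) = 0.770560,  N(d₂) = 0.498385
Call price V = S·N(d₁) − K·e^{−rT}·N(d₂) = 136.404604 − 67.059121 = 69.345483
φ(d₁) = (1/√(2π))·e^{−d₁²/2} = 0.303234
Γ = φ(d₁) / (S·σ·√T) = 0.002300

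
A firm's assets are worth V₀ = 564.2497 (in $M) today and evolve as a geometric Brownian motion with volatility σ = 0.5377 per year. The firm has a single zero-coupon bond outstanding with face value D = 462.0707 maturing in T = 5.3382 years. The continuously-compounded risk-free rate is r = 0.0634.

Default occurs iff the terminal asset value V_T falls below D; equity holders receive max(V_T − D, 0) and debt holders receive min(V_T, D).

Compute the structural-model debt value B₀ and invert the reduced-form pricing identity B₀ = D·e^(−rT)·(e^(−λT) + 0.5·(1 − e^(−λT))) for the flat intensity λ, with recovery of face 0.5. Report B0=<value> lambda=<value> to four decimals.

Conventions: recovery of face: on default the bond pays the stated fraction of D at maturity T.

Work the structural quantities from V₀ = 564.2497 against face 462.0707:
d₁ = [ln(V₀/D) + (r + σ²/2)T] / (σ√T)
   = [ln(564.2497/462.0707) + (0.0634 + 0.5·0.5377²)·5.3382] / (0.5377·√5.3382)
   = [0.199779 + 1.110136] / 1.242331 = 1.054400
d₂ = d₁ − σ√T = 1.054400 − 1.242331 = -0.187931
N(d₁) = 0.854150,  N(d₂) = 0.425465,  e^(−rT) = 0.712880
E₀ = V₀·N(d₁) − D·e^(−rT)·N(d₂)
   = 564.2497·0.854150 − 462.0707·0.712880·0.425465 = 341.805238
B₀ = V₀ − E₀ = 564.2497 − 341.805238 = 222.444462
e^(−λT) = (B₀·e^(rT)/D − 0.5)/(1 − 0.5) = (222.4445·1.402760/462.0707 − 0.5)/0.5 = 0.35059979
λ = −ln(0.35059979)/5.3382 = 0.196341

B0=222.4445 lambda=0.1963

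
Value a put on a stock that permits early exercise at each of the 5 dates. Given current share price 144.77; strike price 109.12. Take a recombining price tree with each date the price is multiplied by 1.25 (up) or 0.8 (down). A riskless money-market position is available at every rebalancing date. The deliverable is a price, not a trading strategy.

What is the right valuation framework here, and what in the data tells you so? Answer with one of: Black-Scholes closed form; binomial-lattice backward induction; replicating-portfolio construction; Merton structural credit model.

Key observation: early exercise of the strike-109.12 put must be checked at each of the 5 dates (spot 144.77), which forces a node-by-node comparison of intrinsic and continuation value backward from expiry.

framework: binomial-lattice backward induction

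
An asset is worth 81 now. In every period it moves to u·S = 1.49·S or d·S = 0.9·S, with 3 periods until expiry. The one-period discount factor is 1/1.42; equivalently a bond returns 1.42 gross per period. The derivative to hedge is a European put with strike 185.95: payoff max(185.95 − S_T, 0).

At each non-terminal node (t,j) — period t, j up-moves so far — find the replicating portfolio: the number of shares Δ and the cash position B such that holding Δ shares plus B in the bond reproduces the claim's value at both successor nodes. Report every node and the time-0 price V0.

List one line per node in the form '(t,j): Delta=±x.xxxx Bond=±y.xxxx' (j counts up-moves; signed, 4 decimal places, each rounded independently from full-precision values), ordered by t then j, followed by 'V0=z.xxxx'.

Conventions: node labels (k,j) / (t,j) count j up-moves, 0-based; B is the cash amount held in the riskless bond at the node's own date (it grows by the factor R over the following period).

Arbitrage-free pricing uses the up-move probability p* = (R−d)/(u−d) = 0.8814, discounting each step at R = 1.42.
Payoffs at expiry: V(3,0)=126.9010, V(3,1)=88.1911, V(3,2)=24.1047, V(3,3)=0.0000
Node (2,0) S=65.6100: V=(p*·88.1911+(1−p*)·126.9010)/1.42=65.3407; Δ=(88.1911−126.9010)/(97.7589−59.0490)=-1.0000; B=V−Δ·S=130.9507
Node (2,1) S=108.6210: V=(p*·24.1047+(1−p*)·88.1911)/1.42=22.3297; Δ=(24.1047−88.1911)/(161.8453−97.7589)=-1.0000; B=V−Δ·S=130.9507
Node (2,2) S=179.8281: V=(p*·0.0000+(1−p*)·24.1047)/1.42=2.0140; Δ=(0.0000−24.1047)/(267.9439−161.8453)=-0.2272; B=V−Δ·S=42.8694
Node (1,0) S=72.9000: V=(p*·22.3297+(1−p*)·65.3407)/1.42=19.3188; Δ=(22.3297−65.3407)/(108.6210−65.6100)=-1.0000; B=V−Δ·S=92.2188
Node (1,1) S=120.6900: V=(p*·2.0140+(1−p*)·22.3297)/1.42=3.1157; Δ=(2.0140−22.3297)/(179.8281−108.6210)=-0.2853; B=V−Δ·S=37.5491
Node (0,0) S=81.0000: V=(p*·3.1157+(1−p*)·19.3188)/1.42=3.5480; Δ=(3.1157−19.3188)/(120.6900−72.9000)=-0.3390; B=V−Δ·S=31.0108
Sanity check at the root: Δ(0,0)·S0 + B(0,0) reproduces V0 = 3.5480.

(0,0): Delta=-0.3390 Bond=31.0108
(1,0): Delta=-1.0000 Bond=92.2188
(1,1): Delta=-0.2853 Bond=37.5491
(2,0): Delta=-1.0000 Bond=130.9507
(2,1): Delta=-1.0000 Bond=130.9507
(2,2): Delta=-0.2272 Bond=42.8694
V0=3.5480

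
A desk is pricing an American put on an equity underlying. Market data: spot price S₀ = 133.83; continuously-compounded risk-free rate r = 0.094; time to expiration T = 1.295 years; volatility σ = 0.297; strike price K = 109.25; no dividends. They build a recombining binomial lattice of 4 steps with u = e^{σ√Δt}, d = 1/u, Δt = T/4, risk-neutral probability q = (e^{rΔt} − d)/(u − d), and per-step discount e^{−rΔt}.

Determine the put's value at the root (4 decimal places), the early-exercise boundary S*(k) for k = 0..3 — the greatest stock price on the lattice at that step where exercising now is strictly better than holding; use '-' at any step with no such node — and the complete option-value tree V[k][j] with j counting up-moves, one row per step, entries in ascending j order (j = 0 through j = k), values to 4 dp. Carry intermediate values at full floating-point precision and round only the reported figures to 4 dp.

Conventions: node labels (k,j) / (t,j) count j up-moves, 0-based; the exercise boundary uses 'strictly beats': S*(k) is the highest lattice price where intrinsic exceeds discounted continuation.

Δt=0.32375, u=1.18411, d=0.84452, q=0.54885, disc=e^(-rΔt)=0.97003
k=4 terminal: V=max(K-S,0) → 41.1750 13.8012 0.0000 0.0000 0.0000
k=3: j=0 S=80.6082 intr=28.6418 cont=25.3672 V=28.6418[EX]; j=1 S=113.0217 intr=0.0000 cont=6.0398 V=6.0398[hold]; j=2 S=158.4692 intr=0.0000 cont=0.0000 V=0.0000[hold]; j=3 S=222.1917 intr=0.0000 cont=0.0000 V=0.0000[hold]  S*(3)=80.6082
k=2: j=0 S=95.4488 intr=13.8012 cont=15.7501 V=15.7501[hold]; j=1 S=133.8300 intr=0.0000 cont=2.6432 V=2.6432[hold]; j=2 S=187.6448 intr=0.0000 cont=0.0000 V=0.0000[hold]  S*(2)=-
k=1: j=0 S=113.0217 intr=0.0000 cont=8.3000 V=8.3000[hold]; j=1 S=158.4692 intr=0.0000 cont=1.1568 V=1.1568[hold]  S*(1)=-
k=0: j=0 S=133.8300 intr=0.0000 cont=4.2482 V=4.2482[hold]  S*(0)=-

price = 4.2482
boundary = - - - 80.6082
tree:
4.2482
8.3000 1.1568
15.7501 2.6432 0.0000
28.6418 6.0398 0.0000 0.0000
41.1750 13.8012 0.0000 0.0000 0.0000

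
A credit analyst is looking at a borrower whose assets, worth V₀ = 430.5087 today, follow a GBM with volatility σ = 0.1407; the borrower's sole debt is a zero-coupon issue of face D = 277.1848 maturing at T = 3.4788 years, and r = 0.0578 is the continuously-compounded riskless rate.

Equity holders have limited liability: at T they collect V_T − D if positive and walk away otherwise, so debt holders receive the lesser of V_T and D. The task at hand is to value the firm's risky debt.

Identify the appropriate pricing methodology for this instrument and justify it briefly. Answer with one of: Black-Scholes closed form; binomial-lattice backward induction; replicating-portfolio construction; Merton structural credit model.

framework: Merton structural credit model

Key observation: with the firm-asset dynamics (V₀ = 430.5087) and a single zero-coupon liability of face 277.1848 given, debt value, spread, and default probability all derive from the option view of the balance sheet.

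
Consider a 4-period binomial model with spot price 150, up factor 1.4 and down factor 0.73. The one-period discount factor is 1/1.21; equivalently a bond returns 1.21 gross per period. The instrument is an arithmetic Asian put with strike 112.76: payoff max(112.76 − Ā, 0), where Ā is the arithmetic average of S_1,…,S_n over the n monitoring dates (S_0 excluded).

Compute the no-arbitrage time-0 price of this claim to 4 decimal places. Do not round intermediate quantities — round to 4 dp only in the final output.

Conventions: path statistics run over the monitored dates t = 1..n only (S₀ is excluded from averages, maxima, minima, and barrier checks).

Risk-neutral up-probability p* = (R−d)/(u−d) = (1.21−0.73)/(1.4−0.73) = 0.7164; the claim prices as the p*-weighted sum of path payoffs discounted by R^4.
Enumerate all 2^4 = 16 price paths (U = up ×1.4, D = down ×0.73); each path with k up-moves has probability p*^k·(1−p*)^(4−k).
DDDD: Ā=72.5962, payoff=40.1638, prob=0.006467
UDDD: Ā=139.2256, payoff=0.0000, prob=0.016338
DUDD: Ā=114.1006, payoff=0.0000, prob=0.016338
UUDD: Ā=218.8231, payoff=0.0000, prob=0.041275
DDUD: Ā=95.7594, payoff=17.0006, prob=0.016338
UDUD: Ā=183.6481, payoff=0.0000, prob=0.041275
DUUD: Ā=158.5231, payoff=0.0000, prob=0.041275
UUUD: Ā=304.0170, payoff=0.0000, prob=0.104274
DDDU: Ā=82.3703, payoff=30.3897, prob=0.016338
UDDU: Ā=157.9704, payoff=0.0000, prob=0.041275
DUDU: Ā=132.8454, payoff=0.0000, prob=0.041275
UUDU: Ā=254.7720, payoff=0.0000, prob=0.104274
DDUU: Ā=114.5041, payoff=0.0000, prob=0.041275
UDUU: Ā=219.5970, payoff=0.0000, prob=0.104274
DUUU: Ā=194.4720, payoff=0.0000, prob=0.104274
UUUU: Ā=372.9600, payoff=0.0000, prob=0.263430
Price = Σ prob·payoff / R^4 = 1.034017 / 2.143589 = 0.4824

price = 0.4824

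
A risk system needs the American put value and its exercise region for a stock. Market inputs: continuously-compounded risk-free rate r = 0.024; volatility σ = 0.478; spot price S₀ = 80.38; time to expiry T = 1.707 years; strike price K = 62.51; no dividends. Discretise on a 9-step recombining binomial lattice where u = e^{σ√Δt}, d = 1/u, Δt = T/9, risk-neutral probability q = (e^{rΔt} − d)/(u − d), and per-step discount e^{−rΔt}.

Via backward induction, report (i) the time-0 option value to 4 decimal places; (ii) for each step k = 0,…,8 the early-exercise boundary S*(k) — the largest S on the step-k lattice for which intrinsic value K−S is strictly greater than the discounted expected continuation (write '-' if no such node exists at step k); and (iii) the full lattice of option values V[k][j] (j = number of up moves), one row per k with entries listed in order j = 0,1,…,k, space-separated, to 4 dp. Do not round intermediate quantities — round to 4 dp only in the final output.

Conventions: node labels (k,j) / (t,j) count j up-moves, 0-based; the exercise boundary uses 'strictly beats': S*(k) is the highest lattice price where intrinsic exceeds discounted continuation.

Δt=0.18967, u=1.23143, d=0.81207, q=0.45902, disc=e^(-rΔt)=0.99546
k=9 terminal: V=max(K-S,0) → 50.1655 43.7907 34.1238 19.4649 0.0000 0.0000 0.0000 0.0000 0.0000 0.0000
k=8: j=0 S=15.2014 intr=47.3086 cont=47.0247 V=47.3086[EX]; j=1 S=23.0515 intr=39.4585 cont=39.1746 V=39.4585[EX]; j=2 S=34.9555 intr=27.5545 cont=27.2706 V=27.5545[EX]; j=3 S=53.0068 intr=9.5032 cont=10.4822 V=10.4822[hold]; j=4 S=80.3800 intr=0.0000 cont=0.0000 V=0.0000[hold]; j=5 S=121.8890 intr=0.0000 cont=0.0000 V=0.0000[hold]; j=6 S=184.8335 intr=0.0000 cont=0.0000 V=0.0000[hold]; j=7 S=280.2832 intr=0.0000 cont=0.0000 V=0.0000[hold]; j=8 S=425.0240 intr=0.0000 cont=0.0000 V=0.0000[hold]  S*(8)=34.9555
k=7: j=0 S=18.7193 intr=43.7907 cont=43.5068 V=43.7907[EX]; j=1 S=28.3862 intr=34.1238 cont=33.8399 V=34.1238[EX]; j=2 S=43.0451 intr=19.4649 cont=19.6284 V=19.6284[hold]; j=3 S=65.2739 intr=0.0000 cont=5.6449 V=5.6449[hold]; j=4 S=98.9820 intr=0.0000 cont=0.0000 V=0.0000[hold]; j=5 S=150.0972 intr=0.0000 cont=0.0000 V=0.0000[hold]; j=6 S=227.6087 intr=0.0000 cont=0.0000 V=0.0000[hold]; j=7 S=345.1479 intr=0.0000 cont=0.0000 V=0.0000[hold]  S*(7)=28.3862
k=6: j=0 S=23.0515 intr=39.4585 cont=39.1746 V=39.4585[EX]; j=1 S=34.9555 intr=27.5545 cont=27.3453 V=27.5545[EX]; j=2 S=53.0068 intr=9.5032 cont=13.1496 V=13.1496[hold]; j=3 S=80.3800 intr=0.0000 cont=3.0399 V=3.0399[hold]; j=4 S=121.8890 intr=0.0000 cont=0.0000 V=0.0000[hold]; j=5 S=184.8335 intr=0.0000 cont=0.0000 V=0.0000[hold]; j=6 S=280.2832 intr=0.0000 cont=0.0000 V=0.0000[hold]  S*(6)=34.9555
k=5: j=0 S=28.3862 intr=34.1238 cont=33.8399 V=34.1238[EX]; j=1 S=43.0451 intr=19.4649 cont=20.8472 V=20.8472[hold]; j=2 S=65.2739 intr=0.0000 cont=8.4704 V=8.4704[hold]; j=3 S=98.9820 intr=0.0000 cont=1.6370 V=1.6370[hold]; j=4 S=150.0972 intr=0.0000 cont=0.0000 V=0.0000[hold]; j=5 S=227.6087 intr=0.0000 cont=0.0000 V=0.0000[hold]  S*(5)=28.3862
k=4: j=0 S=34.9555 intr=27.5545 cont=27.9022 V=27.9022[hold]; j=1 S=53.0068 intr=9.5032 cont=15.0971 V=15.0971[hold]; j=2 S=80.3800 intr=0.0000 cont=5.3095 V=5.3095[hold]; j=3 S=121.8890 intr=0.0000 cont=0.8816 V=0.8816[hold]; j=4 S=184.8335 intr=0.0000 cont=0.0000 V=0.0000[hold]  S*(4)=-
k=3: j=0 S=43.0451 intr=19.4649 cont=21.9244 V=21.9244[hold]; j=1 S=65.2739 intr=0.0000 cont=10.5562 V=10.5562[hold]; j=2 S=98.9820 intr=0.0000 cont=3.2621 V=3.2621[hold]; j=3 S=150.0972 intr=0.0000 cont=0.4747 V=0.4747[hold]  S*(3)=-
k=2: j=0 S=53.0068 intr=9.5032 cont=16.6302 V=16.6302[hold]; j=1 S=80.3800 intr=0.0000 cont=7.1753 V=7.1753[hold]; j=2 S=121.8890 intr=0.0000 cont=1.9736 V=1.9736[hold]  S*(2)=-
k=1: j=0 S=65.2739 intr=0.0000 cont=12.2344 V=12.2344[hold]; j=1 S=98.9820 intr=0.0000 cont=4.7659 V=4.7659[hold]  S*(1)=-
k=0: j=0 S=80.3800 intr=0.0000 cont=8.7662 V=8.7662[hold]  S*(0)=-

price = 8.7662
boundary = - - - - - 28.3862 34.9555 28.3862 34.9555
tree:
8.7662
12.2344 4.7659
16.6302 7.1753 1.9736
21.9244 10.5562 3.2621 0.4747
27.9022 15.0971 5.3095 0.8816 0.0000
34.1238 20.8472 8.4704 1.6370 0.0000 0.0000
39.4585 27.5545 13.1496 3.0399 0.0000 0.0000 0.0000
43.7907 34.1238 19.6284 5.6449 0.0000 0.0000 0.0000 0.0000
47.3086 39.4585 27.5545 10.4822 0.0000 0.0000 0.0000 0.0000 0.0000
50.1655 43.7907 34.1238 19.4649 0.0000 0.0000 0.0000 0.0000 0.0000 0.0000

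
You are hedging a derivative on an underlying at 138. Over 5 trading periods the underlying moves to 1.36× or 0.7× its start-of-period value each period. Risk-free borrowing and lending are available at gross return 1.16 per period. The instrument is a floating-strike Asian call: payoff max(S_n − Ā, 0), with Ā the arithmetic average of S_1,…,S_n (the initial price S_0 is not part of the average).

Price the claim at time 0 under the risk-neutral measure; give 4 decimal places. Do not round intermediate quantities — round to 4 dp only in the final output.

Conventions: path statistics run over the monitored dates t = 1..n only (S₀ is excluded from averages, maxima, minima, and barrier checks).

Under the martingale measure an up-move has probability p* = 0.6970; value the claim as the probability-weighted average of per-path payoffs, discounted 5 periods at R = 1.16.
Enumerate all 2^5 = 32 price paths (U = up ×1.36, D = down ×0.7); each path with k up-moves has probability p*^k·(1−p*)^(5−k).
DDDDD: Ā=53.5763, payoff=0.0000, prob=0.002555
UDDDD: Ā=104.0911, payoff=0.0000, prob=0.005877
DUDDD: Ā=85.8751, payoff=0.0000, prob=0.005877
UUDDD: Ā=166.8430, payoff=0.0000, prob=0.013517
DDUDD: Ā=73.1239, payoff=0.0000, prob=0.005877
UDUDD: Ā=142.0693, payoff=0.0000, prob=0.013517
DUUDD: Ā=123.8533, payoff=0.0000, prob=0.013517
UUUDD: Ā=240.6292, payoff=0.0000, prob=0.031090
DDDUD: Ā=64.1980, payoff=0.0000, prob=0.005877
UDDUD: Ā=124.7276, payoff=0.0000, prob=0.013517
DUDUD: Ā=106.5116, payoff=0.0000, prob=0.013517
UUDUD: Ā=206.9369, payoff=0.0000, prob=0.031090
DDUUD: Ā=93.7604, payoff=0.0000, prob=0.013517
UDUUD: Ā=182.1631, payoff=0.0000, prob=0.031090
DUUUD: Ā=163.9471, payoff=6.1480, prob=0.031090
UUUUD: Ā=318.5258, payoff=11.9447, prob=0.071506
DDDDU: Ā=57.9500, payoff=0.0000, prob=0.005877
UDDDU: Ā=112.5885, payoff=0.0000, prob=0.013517
DUDDU: Ā=94.3725, payoff=0.0000, prob=0.013517
UUDDU: Ā=183.3522, payoff=0.0000, prob=0.031090
DDUDU: Ā=81.6213, payoff=5.9277, prob=0.013517
UDUDU: Ā=158.5785, payoff=11.5166, prob=0.031090
DUUDU: Ā=140.3625, payoff=29.7326, prob=0.031090
UUUDU: Ā=272.7043, payoff=57.7663, prob=0.071506
DDDUU: Ā=72.6954, payoff=14.8535, prob=0.013517
UDDUU: Ā=141.2369, payoff=28.8583, prob=0.031090
DUDUU: Ā=123.0209, payoff=47.0743, prob=0.031090
UUDUU: Ā=239.0120, payoff=91.4586, prob=0.071506
DDUUU: Ā=110.2697, payoff=59.8255, prob=0.031090
UDUUU: Ā=214.2382, payoff=116.2324, prob=0.071506
DUUUU: Ā=196.0222, payoff=134.4484, prob=0.071506
UUUUU: Ā=380.8431, payoff=261.2139, prob=0.164463
Price = Σ prob·payoff / R^5 = 78.384980 / 2.100342 = 37.3201

price = 37.3201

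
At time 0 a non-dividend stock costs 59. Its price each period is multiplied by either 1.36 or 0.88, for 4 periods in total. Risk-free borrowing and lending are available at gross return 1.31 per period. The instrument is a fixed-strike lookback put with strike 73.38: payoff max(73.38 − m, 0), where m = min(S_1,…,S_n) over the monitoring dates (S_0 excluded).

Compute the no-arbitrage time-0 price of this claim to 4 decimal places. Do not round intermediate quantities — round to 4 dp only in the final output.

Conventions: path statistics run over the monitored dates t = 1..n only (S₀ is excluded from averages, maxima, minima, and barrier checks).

Risk-neutral up-probability p* = (R−d)/(u−d) = (1.31−0.88)/(1.36−0.88) = 0.8958; the claim prices as the p*-weighted sum of path payoffs discounted by R^4.
Enumerate all 2^4 = 16 price paths (U = up ×1.36, D = down ×0.88); each path with k up-moves has probability p*^k·(1−p*)^(4−k).
DDDD: m=35.3820, payoff=37.9980, prob=0.000118
UDDD: m=54.6813, payoff=18.6987, prob=0.001013
DUDD: m=51.9200, payoff=21.4600, prob=0.001013
UUDD: m=80.2400, payoff=0.0000, prob=0.008708
DDUD: m=45.6896, payoff=27.6904, prob=0.001013
UDUD: m=70.6112, payoff=2.7688, prob=0.008708
DUUD: m=51.9200, payoff=21.4600, prob=0.008708
UUUD: m=80.2400, payoff=0.0000, prob=0.074888
DDDU: m=40.2068, payoff=33.1732, prob=0.001013
UDDU: m=62.1379, payoff=11.2421, prob=0.008708
DUDU: m=51.9200, payoff=21.4600, prob=0.008708
UUDU: m=80.2400, payoff=0.0000, prob=0.074888
DDUU: m=45.6896, payoff=27.6904, prob=0.008708
UDUU: m=70.6112, payoff=2.7688, prob=0.074888
DUUU: m=51.9200, payoff=21.4600, prob=0.074888
UUUU: m=80.2400, payoff=0.0000, prob=0.644034
Price = Σ prob·payoff / R^4 = 2.658074 / 2.944999 = 0.9026

price = 0.9026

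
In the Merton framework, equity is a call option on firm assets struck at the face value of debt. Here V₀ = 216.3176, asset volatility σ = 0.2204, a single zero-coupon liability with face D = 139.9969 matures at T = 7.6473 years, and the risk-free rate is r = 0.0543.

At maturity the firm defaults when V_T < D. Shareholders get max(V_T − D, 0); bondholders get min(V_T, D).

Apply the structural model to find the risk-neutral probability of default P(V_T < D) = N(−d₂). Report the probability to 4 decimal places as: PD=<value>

PD=0.1378

Work the structural quantities from V₀ = 216.3176 against face 139.9969:
d₁ = [ln(V₀/D) + (r + σ²/2)T] / (σ√T)
   = [ln(216.3176/139.9969) + (0.0543 + 0.5·0.2204²)·7.6473] / (0.2204·√7.6473)
   = [0.435127 + 0.600987] / 0.609489 = 1.699973
d₂ = d₁ − σ√T = 1.699973 − 0.609489 = 1.090484
risk-neutral PD = N(−d₂) = N(-1.090484) = 0.137750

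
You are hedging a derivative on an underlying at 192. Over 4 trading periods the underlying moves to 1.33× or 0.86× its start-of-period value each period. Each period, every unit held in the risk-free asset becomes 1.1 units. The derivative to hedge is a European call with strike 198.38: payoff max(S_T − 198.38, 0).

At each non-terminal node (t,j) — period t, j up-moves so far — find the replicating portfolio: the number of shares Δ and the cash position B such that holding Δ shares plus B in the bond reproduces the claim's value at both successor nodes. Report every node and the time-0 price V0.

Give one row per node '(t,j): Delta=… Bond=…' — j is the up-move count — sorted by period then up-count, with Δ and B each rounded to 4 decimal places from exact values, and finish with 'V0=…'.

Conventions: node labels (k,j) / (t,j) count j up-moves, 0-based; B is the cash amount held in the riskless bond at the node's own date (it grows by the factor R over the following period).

Arbitrage-free pricing uses the up-move probability p* = (R−d)/(u−d) = 0.5106, discounting each step at R = 1.1.
At maturity the claim pays: V(4,0)=0.0000, V(4,1)=0.0000, V(4,2)=52.8095, V(4,3)=190.0874, V(4,4)=402.3894
Node (3,0) S=122.1228: V=(p*·0.0000+(1−p*)·0.0000)/1.1=0.0000; Δ=(0.0000−0.0000)/(162.4233−105.0256)=0.0000; B=V−Δ·S=0.0000
Node (3,1) S=188.8643: V=(p*·52.8095+(1−p*)·0.0000)/1.1=24.5150; Δ=(52.8095−0.0000)/(251.1895−162.4233)=0.5949; B=V−Δ·S=-87.8455
Node (3,2) S=292.0808: V=(p*·190.0874+(1−p*)·52.8095)/1.1=111.7353; Δ=(190.0874−52.8095)/(388.4674−251.1895)=1.0000; B=V−Δ·S=-180.3455
Node (3,3) S=451.7063: V=(p*·402.3894+(1−p*)·190.0874)/1.1=271.3608; Δ=(402.3894−190.0874)/(600.7694−388.4674)=1.0000; B=V−Δ·S=-180.3455
Node (2,0) S=142.0032: V=(p*·24.5150+(1−p*)·0.0000)/1.1=11.3803; Δ=(24.5150−0.0000)/(188.8643−122.1228)=0.3673; B=V−Δ·S=-40.7794
Node (2,1) S=219.6096: V=(p*·111.7353+(1−p*)·24.5150)/1.1=62.7755; Δ=(111.7353−24.5150)/(292.0808−188.8643)=0.8450; B=V−Δ·S=-122.7996
Node (2,2) S=339.6288: V=(p*·271.3608+(1−p*)·111.7353)/1.1=175.6784; Δ=(271.3608−111.7353)/(451.7063−292.0808)=1.0000; B=V−Δ·S=-163.9504
Node (1,0) S=165.1200: V=(p*·62.7755+(1−p*)·11.3803)/1.1=34.2042; Δ=(62.7755−11.3803)/(219.6096−142.0032)=0.6623; B=V−Δ·S=-75.1473
Node (1,1) S=255.3600: V=(p*·175.6784+(1−p*)·62.7755)/1.1=109.4800; Δ=(175.6784−62.7755)/(339.6288−219.6096)=0.9407; B=V−Δ·S=-130.7389
Node (0,0) S=192.0000: V=(p*·109.4800+(1−p*)·34.2042)/1.1=66.0390; Δ=(109.4800−34.2042)/(255.3600−165.1200)=0.8342; B=V−Δ·S=-94.1223
Verification: the root portfolio costs Δ(0,0)·S0 + B(0,0) = 66.0390, matching V0.

(0,0): Delta=0.8342 Bond=-94.1223
(1,0): Delta=0.6623 Bond=-75.1473
(1,1): Delta=0.9407 Bond=-130.7389
(2,0): Delta=0.3673 Bond=-40.7794
(2,1): Delta=0.8450 Bond=-122.7996
(2,2): Delta=1.0000 Bond=-163.9504
(3,0): Delta=0.0000 Bond=0.0000
(3,1): Delta=0.5949 Bond=-87.8455
(3,2): Delta=1.0000 Bond=-180.3455
(3,3): Delta=1.0000 Bond=-180.3455
V0=66.0390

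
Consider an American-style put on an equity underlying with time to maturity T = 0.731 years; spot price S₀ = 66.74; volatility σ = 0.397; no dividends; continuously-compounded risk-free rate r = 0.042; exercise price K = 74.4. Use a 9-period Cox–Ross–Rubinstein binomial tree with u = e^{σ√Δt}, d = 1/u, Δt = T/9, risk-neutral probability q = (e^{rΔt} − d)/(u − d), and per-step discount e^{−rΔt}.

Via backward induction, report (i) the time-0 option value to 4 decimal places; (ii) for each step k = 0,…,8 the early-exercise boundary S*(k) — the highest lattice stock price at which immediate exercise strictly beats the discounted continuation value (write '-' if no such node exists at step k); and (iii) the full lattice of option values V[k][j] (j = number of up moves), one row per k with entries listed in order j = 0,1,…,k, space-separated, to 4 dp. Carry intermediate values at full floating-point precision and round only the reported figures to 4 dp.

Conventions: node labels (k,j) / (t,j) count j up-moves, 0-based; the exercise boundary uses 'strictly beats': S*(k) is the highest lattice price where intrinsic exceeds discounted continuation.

price = 12.5235
boundary = - - - 47.5307 42.4460 47.5307 53.2245 59.6003 66.7400
tree:
12.5235
16.6794 8.2303
21.5294 11.6838 4.6474
26.8693 16.0514 7.1616 2.0296
31.9540 21.2252 10.7099 3.4713 0.5241
36.4948 26.8693 15.4243 5.8153 1.0247 0.0000
40.5498 31.9540 21.1755 9.4698 2.0036 0.0000 0.0000
44.1710 36.4948 26.8693 14.7997 3.9176 0.0000 0.0000 0.0000
47.4048 40.5498 31.9540 21.1755 7.6600 0.0000 0.0000 0.0000 0.0000
50.2926 44.1710 36.4948 26.8693 14.7997 0.0000 0.0000 0.0000 0.0000 0.0000

Δt=0.08122, u=1.11979, d=0.89302, q=0.48681, disc=e^(-rΔt)=0.99659
k=9 terminal: V=max(K-S,0) → 50.2926 44.1710 36.4948 26.8693 14.7997 0.0000 0.0000 0.0000 0.0000 0.0000
k=8: j=0 S=26.9952 intr=47.4048 cont=47.1514 V=47.4048[EX]; j=1 S=33.8502 intr=40.5498 cont=40.2964 V=40.5498[EX]; j=2 S=42.4460 intr=31.9540 cont=31.7006 V=31.9540[EX]; j=3 S=53.2245 intr=21.1755 cont=20.9222 V=21.1755[EX]; j=4 S=66.7400 intr=7.6600 cont=7.5691 V=7.6600[EX]; j=5 S=83.6876 intr=0.0000 cont=0.0000 V=0.0000[hold]; j=6 S=104.9387 intr=0.0000 cont=0.0000 V=0.0000[hold]; j=7 S=131.5863 intr=0.0000 cont=0.0000 V=0.0000[hold]; j=8 S=165.0006 intr=0.0000 cont=0.0000 V=0.0000[hold]  S*(8)=66.7400
k=7: j=0 S=30.2290 intr=44.1710 cont=43.9176 V=44.1710[EX]; j=1 S=37.9052 intr=36.4948 cont=36.2414 V=36.4948[EX]; j=2 S=47.5307 intr=26.8693 cont=26.6160 V=26.8693[EX]; j=3 S=59.6003 intr=14.7997 cont=14.5463 V=14.7997[EX]; j=4 S=74.7349 intr=0.0000 cont=3.9176 V=3.9176[hold]; j=5 S=93.7127 intr=0.0000 cont=0.0000 V=0.0000[hold]; j=6 S=117.5096 intr=0.0000 cont=0.0000 V=0.0000[hold]; j=7 S=147.3493 intr=0.0000 cont=0.0000 V=0.0000[hold]  S*(7)=59.6003
k=6: j=0 S=33.8502 intr=40.5498 cont=40.2964 V=40.5498[EX]; j=1 S=42.4460 intr=31.9540 cont=31.7006 V=31.9540[EX]; j=2 S=53.2245 intr=21.1755 cont=20.9222 V=21.1755[EX]; j=3 S=66.7400 intr=7.6600 cont=9.4698 V=9.4698[hold]; j=4 S=83.6876 intr=0.0000 cont=2.0036 V=2.0036[hold]; j=5 S=104.9387 intr=0.0000 cont=0.0000 V=0.0000[hold]; j=6 S=131.5863 intr=0.0000 cont=0.0000 V=0.0000[hold]  S*(6)=53.2245
k=5: j=0 S=37.9052 intr=36.4948 cont=36.2414 V=36.4948[EX]; j=1 S=47.5307 intr=26.8693 cont=26.6160 V=26.8693[EX]; j=2 S=59.6003 intr=14.7997 cont=15.4243 V=15.4243[hold]; j=3 S=74.7349 intr=0.0000 cont=5.8153 V=5.8153[hold]; j=4 S=93.7127 intr=0.0000 cont=1.0247 V=1.0247[hold]; j=5 S=117.5096 intr=0.0000 cont=0.0000 V=0.0000[hold]  S*(5)=47.5307
k=4: j=0 S=42.4460 intr=31.9540 cont=31.7006 V=31.9540[EX]; j=1 S=53.2245 intr=21.1755 cont=21.2252 V=21.2252[hold]; j=2 S=66.7400 intr=7.6600 cont=10.7099 V=10.7099[hold]; j=3 S=83.6876 intr=0.0000 cont=3.4713 V=3.4713[hold]; j=4 S=104.9387 intr=0.0000 cont=0.5241 V=0.5241[hold]  S*(4)=42.4460
k=3: j=0 S=47.5307 intr=26.8693 cont=26.6401 V=26.8693[EX]; j=1 S=59.6003 intr=14.7997 cont=16.0514 V=16.0514[hold]; j=2 S=74.7349 intr=0.0000 cont=7.1616 V=7.1616[hold]; j=3 S=93.7127 intr=0.0000 cont=2.0296 V=2.0296[hold]  S*(3)=47.5307
k=2: j=0 S=53.2245 intr=21.1755 cont=21.5294 V=21.5294[hold]; j=1 S=66.7400 intr=7.6600 cont=11.6838 V=11.6838[hold]; j=2 S=83.6876 intr=0.0000 cont=4.6474 V=4.6474[hold]  S*(2)=-
k=1: j=0 S=59.6003 intr=14.7997 cont=16.6794 V=16.6794[hold]; j=1 S=74.7349 intr=0.0000 cont=8.2303 V=8.2303[hold]  S*(1)=-
k=0: j=0 S=66.7400 intr=7.6600 cont=12.5235 V=12.5235[hold]  S*(0)=-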